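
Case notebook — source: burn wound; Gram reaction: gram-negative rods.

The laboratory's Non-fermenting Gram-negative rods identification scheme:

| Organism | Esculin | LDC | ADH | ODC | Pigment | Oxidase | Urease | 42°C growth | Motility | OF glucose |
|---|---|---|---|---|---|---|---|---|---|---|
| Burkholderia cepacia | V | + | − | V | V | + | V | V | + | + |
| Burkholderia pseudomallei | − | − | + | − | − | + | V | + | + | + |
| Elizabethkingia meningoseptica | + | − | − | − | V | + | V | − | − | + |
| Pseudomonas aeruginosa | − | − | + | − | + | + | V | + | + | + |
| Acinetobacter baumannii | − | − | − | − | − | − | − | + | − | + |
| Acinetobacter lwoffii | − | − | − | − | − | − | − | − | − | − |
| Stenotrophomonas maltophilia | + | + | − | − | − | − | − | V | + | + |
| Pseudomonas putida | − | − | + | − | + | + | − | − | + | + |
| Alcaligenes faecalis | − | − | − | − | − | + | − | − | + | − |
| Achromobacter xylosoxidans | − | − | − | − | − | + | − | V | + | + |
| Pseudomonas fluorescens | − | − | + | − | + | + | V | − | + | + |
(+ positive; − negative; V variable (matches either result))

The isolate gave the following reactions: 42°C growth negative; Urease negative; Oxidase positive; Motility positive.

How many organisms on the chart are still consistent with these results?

Motility +: excludes Elizabethkingia meningoseptica, Acinetobacter baumannii, Acinetobacter lwoffii — 8 left.
Urease −: all 8 remaining candidates are consistent.
42°C growth −: excludes Burkholderia pseudomallei, Pseudomonas aeruginosa — 6 left.
Oxidase +: excludes Stenotrophomonas maltophilia — 5 left.
Still consistent: Achromobacter xylosoxidans, Alcaligenes faecalis, Burkholderia cepacia, Pseudomonas fluorescens, Pseudomonas putida.

5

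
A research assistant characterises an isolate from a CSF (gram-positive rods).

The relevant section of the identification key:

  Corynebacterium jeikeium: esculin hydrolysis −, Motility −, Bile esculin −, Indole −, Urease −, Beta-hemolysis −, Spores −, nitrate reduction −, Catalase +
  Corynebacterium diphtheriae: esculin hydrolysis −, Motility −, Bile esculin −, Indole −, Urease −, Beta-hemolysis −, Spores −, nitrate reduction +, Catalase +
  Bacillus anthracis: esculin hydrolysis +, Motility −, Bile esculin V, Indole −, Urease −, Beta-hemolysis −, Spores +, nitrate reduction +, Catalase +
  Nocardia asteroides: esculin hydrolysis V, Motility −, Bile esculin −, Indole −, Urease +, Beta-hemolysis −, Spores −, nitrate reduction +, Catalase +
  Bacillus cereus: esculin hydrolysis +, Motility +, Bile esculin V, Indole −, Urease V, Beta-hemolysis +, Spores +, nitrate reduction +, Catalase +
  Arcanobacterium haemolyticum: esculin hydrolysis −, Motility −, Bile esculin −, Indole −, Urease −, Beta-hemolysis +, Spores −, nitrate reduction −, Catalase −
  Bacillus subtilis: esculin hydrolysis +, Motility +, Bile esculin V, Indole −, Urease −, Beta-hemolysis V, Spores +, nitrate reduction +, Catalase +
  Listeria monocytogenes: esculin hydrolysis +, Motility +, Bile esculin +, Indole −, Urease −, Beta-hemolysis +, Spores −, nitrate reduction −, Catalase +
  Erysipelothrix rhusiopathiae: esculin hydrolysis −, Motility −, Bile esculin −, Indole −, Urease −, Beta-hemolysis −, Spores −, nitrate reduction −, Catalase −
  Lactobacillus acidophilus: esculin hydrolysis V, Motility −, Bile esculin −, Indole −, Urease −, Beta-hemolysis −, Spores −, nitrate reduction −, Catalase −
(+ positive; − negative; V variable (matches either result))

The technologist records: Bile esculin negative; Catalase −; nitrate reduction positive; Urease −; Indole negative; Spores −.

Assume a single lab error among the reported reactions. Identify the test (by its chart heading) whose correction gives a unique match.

As reported, no row in the chart matches all 6 reactions.
Reversing Catalase (to +) → unique match: Corynebacterium diphtheriae.
Reversing nitrate reduction → 3 organisms match (not unique).
Reversing Urease → still no organism matches.
Reversing Indole → still no organism matches.
Reversing Spores → still no organism matches.
Reversing Bile esculin → still no organism matches.

Catalase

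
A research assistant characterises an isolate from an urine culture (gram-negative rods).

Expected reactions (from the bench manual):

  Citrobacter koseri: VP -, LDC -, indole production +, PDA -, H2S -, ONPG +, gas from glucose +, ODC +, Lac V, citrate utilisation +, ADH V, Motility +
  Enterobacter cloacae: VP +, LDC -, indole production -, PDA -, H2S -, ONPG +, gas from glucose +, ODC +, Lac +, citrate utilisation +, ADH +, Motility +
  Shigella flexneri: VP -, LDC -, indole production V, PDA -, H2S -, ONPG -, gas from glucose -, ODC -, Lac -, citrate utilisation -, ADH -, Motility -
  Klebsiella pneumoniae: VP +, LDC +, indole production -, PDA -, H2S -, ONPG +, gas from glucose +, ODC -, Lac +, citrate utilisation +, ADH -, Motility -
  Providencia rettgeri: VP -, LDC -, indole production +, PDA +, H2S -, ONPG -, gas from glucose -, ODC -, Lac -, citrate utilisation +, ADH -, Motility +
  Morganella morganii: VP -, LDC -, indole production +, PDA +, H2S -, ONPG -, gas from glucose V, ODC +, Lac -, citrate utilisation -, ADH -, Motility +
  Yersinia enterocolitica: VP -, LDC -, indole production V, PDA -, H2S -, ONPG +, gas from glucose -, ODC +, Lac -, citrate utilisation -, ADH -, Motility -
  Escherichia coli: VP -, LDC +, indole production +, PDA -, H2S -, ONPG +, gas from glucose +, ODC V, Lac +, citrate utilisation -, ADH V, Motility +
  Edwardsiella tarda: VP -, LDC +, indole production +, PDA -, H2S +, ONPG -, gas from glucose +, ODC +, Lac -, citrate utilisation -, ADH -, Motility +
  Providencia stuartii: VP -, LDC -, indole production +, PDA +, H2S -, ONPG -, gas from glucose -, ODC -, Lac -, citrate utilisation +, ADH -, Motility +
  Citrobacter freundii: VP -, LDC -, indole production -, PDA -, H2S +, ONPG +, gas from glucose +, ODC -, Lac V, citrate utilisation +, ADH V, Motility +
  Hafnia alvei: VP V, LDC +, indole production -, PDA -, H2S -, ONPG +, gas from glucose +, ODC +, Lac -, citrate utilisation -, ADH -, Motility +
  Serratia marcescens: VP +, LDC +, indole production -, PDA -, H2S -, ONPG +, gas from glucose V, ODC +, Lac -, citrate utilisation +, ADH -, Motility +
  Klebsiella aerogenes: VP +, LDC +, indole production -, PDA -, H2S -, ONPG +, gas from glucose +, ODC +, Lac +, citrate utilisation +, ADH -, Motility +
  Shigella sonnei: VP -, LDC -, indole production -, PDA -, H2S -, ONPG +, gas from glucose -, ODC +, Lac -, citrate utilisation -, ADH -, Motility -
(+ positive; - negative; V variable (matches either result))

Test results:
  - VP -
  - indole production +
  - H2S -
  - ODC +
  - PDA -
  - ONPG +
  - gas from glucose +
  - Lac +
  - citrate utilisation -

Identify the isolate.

Lac +: excludes 9 organisms — 6 left.
citrate utilisation -: excludes 5 organisms — 1 left.
VP -: the one remaining candidate is consistent.
indole production +: the one remaining candidate is consistent.
PDA -: the one remaining candidate is consistent.
gas from glucose +: the one remaining candidate is consistent.
ONPG +: the one remaining candidate is consistent.
ODC +: the one remaining candidate is consistent.
H2S -: the one remaining candidate is consistent.

Escherichia coli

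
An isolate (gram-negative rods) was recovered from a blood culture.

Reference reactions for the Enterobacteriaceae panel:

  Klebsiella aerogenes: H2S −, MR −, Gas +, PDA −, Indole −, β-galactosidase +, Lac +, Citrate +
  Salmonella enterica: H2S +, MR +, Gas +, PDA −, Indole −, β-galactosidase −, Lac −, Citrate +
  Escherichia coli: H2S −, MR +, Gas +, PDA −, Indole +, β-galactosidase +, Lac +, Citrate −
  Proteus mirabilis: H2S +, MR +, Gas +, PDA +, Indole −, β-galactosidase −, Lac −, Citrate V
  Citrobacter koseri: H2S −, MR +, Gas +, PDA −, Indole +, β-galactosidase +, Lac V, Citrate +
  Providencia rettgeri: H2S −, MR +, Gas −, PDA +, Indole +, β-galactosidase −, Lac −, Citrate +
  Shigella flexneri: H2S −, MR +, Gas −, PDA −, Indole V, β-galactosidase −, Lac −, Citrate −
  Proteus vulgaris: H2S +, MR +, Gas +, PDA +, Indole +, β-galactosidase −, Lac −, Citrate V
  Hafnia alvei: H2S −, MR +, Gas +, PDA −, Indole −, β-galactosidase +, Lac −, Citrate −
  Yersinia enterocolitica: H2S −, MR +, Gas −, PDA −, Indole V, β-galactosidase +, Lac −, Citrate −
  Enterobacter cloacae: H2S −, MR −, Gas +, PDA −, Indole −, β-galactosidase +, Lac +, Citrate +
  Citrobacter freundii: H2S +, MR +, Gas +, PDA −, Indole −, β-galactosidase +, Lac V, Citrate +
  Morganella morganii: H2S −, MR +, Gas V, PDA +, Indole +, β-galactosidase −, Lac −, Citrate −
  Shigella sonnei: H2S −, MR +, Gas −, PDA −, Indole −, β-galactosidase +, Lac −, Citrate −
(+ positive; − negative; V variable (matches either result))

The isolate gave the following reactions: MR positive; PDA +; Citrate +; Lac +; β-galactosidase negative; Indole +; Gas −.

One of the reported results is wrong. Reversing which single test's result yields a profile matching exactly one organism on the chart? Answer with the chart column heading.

Lac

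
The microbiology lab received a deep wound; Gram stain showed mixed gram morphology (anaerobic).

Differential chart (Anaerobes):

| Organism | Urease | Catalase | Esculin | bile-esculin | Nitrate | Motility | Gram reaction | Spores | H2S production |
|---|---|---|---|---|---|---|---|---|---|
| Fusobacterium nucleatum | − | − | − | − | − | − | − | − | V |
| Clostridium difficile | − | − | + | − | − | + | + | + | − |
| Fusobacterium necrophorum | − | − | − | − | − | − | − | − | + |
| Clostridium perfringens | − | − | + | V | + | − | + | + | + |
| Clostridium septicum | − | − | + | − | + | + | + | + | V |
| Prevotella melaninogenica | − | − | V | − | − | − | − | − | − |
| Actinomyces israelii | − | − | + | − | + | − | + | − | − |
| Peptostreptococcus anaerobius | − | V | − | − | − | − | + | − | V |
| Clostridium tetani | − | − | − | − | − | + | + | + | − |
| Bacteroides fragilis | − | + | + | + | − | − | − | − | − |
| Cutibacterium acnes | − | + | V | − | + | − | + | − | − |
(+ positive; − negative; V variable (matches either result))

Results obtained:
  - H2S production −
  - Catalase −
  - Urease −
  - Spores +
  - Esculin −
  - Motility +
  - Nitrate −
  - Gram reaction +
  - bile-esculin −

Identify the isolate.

Clostridium tetani

Motility +: excludes 8 organisms — 3 left.
Urease −: all 3 remaining candidates are consistent.
Nitrate −: excludes Clostridium septicum — 2 left.
H2S production −: all 2 remaining candidates are consistent.
bile-esculin −: all 2 remaining candidates are consistent.
Spores +: all 2 remaining candidates are consistent.
Esculin −: excludes Clostridium difficile — 1 left.
Gram reaction +: the one remaining candidate is consistent.
Catalase −: the one remaining candidate is consistent.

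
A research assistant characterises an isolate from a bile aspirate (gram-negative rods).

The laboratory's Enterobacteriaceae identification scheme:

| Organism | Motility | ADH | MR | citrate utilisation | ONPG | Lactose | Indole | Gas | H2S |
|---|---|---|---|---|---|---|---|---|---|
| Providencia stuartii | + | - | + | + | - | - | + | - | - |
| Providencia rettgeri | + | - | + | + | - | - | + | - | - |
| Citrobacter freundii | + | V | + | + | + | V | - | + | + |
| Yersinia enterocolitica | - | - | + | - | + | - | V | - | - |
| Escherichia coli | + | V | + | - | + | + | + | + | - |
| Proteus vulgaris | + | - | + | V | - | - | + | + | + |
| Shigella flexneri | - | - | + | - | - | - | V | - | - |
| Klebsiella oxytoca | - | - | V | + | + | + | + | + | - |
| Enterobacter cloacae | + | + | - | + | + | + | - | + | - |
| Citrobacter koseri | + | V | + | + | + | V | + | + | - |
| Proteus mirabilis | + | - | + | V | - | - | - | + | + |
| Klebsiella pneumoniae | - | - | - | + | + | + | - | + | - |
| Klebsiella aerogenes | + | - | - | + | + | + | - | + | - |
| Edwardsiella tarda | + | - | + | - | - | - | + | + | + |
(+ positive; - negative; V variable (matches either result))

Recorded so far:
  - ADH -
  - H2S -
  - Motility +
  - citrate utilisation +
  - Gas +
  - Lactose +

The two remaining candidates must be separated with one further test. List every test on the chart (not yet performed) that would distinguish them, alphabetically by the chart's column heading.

Indole, MR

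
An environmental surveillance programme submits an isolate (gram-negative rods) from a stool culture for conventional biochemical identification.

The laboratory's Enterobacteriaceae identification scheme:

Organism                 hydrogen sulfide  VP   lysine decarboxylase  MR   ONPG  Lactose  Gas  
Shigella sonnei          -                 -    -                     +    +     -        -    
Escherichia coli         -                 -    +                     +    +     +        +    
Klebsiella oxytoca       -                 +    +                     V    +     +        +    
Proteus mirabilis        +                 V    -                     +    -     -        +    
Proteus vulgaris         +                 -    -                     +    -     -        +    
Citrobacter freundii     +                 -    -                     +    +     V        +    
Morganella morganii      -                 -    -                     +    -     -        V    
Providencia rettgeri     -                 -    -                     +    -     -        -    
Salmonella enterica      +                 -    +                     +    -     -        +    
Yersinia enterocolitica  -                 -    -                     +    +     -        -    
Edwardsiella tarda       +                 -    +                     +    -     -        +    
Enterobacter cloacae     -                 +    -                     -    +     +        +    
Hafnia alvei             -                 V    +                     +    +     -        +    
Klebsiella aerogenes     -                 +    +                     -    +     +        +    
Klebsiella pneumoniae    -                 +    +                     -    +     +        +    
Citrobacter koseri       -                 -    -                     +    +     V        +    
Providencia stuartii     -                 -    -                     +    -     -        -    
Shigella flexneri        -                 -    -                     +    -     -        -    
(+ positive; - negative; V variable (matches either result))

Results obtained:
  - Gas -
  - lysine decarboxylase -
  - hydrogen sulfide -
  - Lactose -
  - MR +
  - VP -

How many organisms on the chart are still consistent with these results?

6

Gas -: excludes 12 organisms — 6 left.
MR +: all 6 remaining candidates are consistent.
hydrogen sulfide -: all 6 remaining candidates are consistent.
Lactose -: all 6 remaining candidates are consistent.
VP -: all 6 remaining candidates are consistent.
lysine decarboxylase -: all 6 remaining candidates are consistent.
Still consistent: Morganella morganii, Providencia rettgeri, Providencia stuartii, Shigella flexneri, Shigella sonnei, Yersinia enterocolitica.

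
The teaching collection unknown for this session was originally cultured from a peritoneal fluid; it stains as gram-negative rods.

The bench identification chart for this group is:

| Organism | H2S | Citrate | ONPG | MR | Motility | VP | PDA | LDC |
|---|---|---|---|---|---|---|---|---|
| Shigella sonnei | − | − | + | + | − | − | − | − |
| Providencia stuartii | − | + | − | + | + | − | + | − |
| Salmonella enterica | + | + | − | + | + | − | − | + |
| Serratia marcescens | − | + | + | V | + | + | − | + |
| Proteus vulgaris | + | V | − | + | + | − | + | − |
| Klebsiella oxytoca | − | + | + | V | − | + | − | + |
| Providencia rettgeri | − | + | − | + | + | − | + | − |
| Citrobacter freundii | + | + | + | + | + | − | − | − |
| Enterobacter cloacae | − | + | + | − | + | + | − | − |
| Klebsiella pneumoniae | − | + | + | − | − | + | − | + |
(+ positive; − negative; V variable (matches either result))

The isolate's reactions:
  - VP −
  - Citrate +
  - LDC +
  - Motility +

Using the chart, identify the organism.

Salmonella enterica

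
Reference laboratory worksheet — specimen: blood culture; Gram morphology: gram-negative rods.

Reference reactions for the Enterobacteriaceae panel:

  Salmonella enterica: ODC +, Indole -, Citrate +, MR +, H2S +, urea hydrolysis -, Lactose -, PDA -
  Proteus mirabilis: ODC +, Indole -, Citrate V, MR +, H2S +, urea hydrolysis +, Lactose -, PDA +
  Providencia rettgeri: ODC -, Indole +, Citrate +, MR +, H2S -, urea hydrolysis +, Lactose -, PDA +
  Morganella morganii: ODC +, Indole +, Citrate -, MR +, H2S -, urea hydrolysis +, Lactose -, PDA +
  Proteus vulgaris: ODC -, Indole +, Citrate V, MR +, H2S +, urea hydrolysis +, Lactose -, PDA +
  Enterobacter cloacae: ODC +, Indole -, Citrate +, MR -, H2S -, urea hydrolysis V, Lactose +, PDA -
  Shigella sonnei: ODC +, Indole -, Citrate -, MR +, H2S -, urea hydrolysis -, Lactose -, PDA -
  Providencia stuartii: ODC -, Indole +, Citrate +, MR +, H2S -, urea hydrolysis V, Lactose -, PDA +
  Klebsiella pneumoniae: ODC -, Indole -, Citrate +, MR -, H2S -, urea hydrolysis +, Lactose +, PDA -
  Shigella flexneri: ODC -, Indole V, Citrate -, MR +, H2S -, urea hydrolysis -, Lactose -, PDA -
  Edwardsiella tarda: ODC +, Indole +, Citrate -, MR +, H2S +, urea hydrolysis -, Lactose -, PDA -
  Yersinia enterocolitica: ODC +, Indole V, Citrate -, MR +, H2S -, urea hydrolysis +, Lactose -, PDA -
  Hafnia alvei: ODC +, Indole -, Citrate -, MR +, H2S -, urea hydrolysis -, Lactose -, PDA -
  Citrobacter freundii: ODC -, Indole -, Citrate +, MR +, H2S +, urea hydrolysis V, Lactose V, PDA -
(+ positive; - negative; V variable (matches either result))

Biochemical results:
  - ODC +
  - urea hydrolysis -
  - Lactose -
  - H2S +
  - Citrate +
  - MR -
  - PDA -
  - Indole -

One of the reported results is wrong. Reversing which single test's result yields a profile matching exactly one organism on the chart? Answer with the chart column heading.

As reported, no row in the chart matches all 8 reactions.
Reversing Citrate → still no organism matches.
Reversing MR (to +) → unique match: Salmonella enterica.
Reversing Indole → still no organism matches.
Reversing urea hydrolysis → still no organism matches.
Reversing PDA → still no organism matches.
Reversing Lactose → still no organism matches.
Reversing ODC → still no organism matches.
Reversing H2S → still no organism matches.

MR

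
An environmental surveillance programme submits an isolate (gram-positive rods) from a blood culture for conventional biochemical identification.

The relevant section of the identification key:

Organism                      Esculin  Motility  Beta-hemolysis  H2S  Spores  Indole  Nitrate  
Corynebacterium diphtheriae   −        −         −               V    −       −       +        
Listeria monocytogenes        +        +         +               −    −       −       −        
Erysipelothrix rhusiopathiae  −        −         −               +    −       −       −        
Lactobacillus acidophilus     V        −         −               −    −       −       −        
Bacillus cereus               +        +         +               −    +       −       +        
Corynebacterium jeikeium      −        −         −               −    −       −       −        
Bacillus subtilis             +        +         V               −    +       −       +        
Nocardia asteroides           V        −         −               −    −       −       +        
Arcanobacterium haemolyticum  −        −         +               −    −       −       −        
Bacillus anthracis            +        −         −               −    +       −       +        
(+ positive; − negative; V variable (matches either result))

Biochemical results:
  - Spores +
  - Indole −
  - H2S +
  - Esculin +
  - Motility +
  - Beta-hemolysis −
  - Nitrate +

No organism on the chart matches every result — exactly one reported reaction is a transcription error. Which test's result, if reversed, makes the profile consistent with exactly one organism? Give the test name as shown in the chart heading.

As reported, no row in the chart matches all 7 reactions.
Reversing Spores → still no organism matches.
Reversing Beta-hemolysis → still no organism matches.
Reversing Nitrate → still no organism matches.
Reversing Esculin → still no organism matches.
Reversing H2S (to −) → unique match: Bacillus subtilis.
Reversing Indole → still no organism matches.
Reversing Motility → still no organism matches.

H2S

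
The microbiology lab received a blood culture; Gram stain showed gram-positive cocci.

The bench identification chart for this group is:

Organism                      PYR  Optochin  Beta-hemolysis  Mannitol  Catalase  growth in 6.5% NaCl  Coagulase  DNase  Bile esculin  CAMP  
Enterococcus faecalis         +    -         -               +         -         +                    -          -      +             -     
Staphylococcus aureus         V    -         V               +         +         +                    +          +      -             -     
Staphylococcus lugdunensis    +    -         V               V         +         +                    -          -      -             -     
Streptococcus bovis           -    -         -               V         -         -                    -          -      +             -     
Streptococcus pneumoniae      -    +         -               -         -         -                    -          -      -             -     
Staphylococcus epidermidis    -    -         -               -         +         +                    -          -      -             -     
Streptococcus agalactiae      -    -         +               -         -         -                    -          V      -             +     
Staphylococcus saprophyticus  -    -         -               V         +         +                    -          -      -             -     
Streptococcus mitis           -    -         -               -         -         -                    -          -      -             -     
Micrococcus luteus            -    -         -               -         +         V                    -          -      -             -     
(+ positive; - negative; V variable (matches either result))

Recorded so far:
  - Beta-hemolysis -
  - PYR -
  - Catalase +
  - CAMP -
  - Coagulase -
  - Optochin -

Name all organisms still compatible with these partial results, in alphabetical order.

Optochin -: excludes Streptococcus pneumoniae — 9 left.
Catalase +: excludes Enterococcus faecalis, Streptococcus bovis, Streptococcus agalactiae, Streptococcus mitis — 5 left.
Coagulase -: excludes Staphylococcus aureus — 4 left.
CAMP -: all 4 remaining candidates are consistent.
Beta-hemolysis -: all 4 remaining candidates are consistent.
PYR -: excludes Staphylococcus lugdunensis — 3 left.

Micrococcus luteus, Staphylococcus epidermidis, Staphylococcus saprophyticus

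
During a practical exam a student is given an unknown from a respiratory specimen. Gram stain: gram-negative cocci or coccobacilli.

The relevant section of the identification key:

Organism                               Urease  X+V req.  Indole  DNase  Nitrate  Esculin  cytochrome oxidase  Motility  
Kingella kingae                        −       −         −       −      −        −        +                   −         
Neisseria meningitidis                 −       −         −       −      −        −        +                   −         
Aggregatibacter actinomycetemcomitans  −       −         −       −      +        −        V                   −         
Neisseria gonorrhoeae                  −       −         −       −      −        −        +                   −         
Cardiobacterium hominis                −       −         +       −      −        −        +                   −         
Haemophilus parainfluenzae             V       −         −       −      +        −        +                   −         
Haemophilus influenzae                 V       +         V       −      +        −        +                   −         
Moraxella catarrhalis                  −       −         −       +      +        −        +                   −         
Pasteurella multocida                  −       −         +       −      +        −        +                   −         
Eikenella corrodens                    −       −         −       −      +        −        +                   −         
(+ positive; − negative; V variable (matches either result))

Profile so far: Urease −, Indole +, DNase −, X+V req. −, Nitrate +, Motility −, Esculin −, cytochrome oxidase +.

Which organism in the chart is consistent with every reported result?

Motility −: all 10 remaining candidates are consistent.
cytochrome oxidase +: all 10 remaining candidates are consistent.
Esculin −: all 10 remaining candidates are consistent.
X+V req. −: excludes Haemophilus influenzae — 9 left.
Indole +: excludes 7 organisms — 2 left.
Urease −: all 2 remaining candidates are consistent.
Nitrate +: excludes Cardiobacterium hominis — 1 left.
DNase −: the one remaining candidate is consistent.

Pasteurella multocida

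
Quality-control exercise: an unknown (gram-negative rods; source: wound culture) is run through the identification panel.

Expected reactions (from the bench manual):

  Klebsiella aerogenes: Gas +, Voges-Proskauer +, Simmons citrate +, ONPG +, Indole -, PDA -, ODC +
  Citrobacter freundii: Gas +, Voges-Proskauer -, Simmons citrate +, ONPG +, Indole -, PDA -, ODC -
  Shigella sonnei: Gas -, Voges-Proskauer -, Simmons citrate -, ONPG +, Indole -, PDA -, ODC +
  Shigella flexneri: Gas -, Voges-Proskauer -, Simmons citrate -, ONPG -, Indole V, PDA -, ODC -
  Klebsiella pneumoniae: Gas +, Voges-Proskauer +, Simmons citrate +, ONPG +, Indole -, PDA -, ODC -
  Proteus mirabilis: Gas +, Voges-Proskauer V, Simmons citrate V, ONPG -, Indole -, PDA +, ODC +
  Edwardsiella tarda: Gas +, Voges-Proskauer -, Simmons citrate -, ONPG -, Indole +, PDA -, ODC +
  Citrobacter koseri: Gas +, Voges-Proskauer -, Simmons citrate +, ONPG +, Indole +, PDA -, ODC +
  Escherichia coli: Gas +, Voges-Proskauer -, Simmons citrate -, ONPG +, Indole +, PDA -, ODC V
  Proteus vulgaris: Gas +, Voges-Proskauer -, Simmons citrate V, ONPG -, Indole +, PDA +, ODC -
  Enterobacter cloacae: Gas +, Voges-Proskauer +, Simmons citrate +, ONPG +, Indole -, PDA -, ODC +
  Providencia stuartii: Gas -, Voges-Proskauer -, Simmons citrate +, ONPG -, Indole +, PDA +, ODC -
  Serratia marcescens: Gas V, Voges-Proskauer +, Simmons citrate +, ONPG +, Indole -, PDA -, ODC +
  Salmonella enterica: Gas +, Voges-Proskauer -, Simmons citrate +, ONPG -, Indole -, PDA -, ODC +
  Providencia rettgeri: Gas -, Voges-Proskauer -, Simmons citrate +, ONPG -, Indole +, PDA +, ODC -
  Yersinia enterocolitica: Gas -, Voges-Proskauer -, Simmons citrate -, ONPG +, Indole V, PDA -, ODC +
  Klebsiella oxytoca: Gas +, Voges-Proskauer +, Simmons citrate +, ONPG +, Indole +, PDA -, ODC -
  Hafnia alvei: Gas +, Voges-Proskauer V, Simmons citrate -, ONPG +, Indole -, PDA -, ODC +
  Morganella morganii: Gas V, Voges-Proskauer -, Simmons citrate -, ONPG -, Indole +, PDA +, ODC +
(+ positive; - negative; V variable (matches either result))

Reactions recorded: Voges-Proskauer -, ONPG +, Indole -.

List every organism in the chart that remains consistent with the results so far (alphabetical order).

Citrobacter freundii, Hafnia alvei, Shigella sonnei, Yersinia enterocolitica

ONPG +: excludes 8 organisms — 11 left.
Indole -: excludes Citrobacter koseri, Escherichia coli, Klebsiella oxytoca — 8 left.
Voges-Proskauer -: excludes Klebsiella aerogenes, Klebsiella pneumoniae, Enterobacter cloacae, Serratia marcescens — 4 left.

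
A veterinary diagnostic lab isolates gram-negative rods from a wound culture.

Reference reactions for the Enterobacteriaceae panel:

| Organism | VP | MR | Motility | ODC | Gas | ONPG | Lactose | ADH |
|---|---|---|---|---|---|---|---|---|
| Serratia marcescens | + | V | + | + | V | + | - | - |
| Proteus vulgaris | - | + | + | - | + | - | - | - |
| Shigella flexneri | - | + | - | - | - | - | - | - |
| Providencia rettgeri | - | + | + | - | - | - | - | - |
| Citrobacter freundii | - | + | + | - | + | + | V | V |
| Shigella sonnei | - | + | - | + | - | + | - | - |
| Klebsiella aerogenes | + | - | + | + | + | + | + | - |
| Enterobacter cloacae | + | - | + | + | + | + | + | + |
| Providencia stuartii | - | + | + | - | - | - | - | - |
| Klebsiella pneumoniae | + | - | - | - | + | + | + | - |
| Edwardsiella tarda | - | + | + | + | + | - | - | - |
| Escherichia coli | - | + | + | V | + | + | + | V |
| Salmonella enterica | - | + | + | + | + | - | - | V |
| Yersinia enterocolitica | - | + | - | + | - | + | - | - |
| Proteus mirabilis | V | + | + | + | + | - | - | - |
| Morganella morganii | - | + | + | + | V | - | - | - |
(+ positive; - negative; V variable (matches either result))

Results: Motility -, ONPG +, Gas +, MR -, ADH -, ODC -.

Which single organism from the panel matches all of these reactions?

Klebsiella pneumoniae

Motility -: excludes 12 organisms — 4 left.
ODC -: excludes Shigella sonnei, Yersinia enterocolitica — 2 left.
ADH -: all 2 remaining candidates are consistent.
Gas +: excludes Shigella flexneri — 1 left.
ONPG +: the one remaining candidate is consistent.
MR -: the one remaining candidate is consistent.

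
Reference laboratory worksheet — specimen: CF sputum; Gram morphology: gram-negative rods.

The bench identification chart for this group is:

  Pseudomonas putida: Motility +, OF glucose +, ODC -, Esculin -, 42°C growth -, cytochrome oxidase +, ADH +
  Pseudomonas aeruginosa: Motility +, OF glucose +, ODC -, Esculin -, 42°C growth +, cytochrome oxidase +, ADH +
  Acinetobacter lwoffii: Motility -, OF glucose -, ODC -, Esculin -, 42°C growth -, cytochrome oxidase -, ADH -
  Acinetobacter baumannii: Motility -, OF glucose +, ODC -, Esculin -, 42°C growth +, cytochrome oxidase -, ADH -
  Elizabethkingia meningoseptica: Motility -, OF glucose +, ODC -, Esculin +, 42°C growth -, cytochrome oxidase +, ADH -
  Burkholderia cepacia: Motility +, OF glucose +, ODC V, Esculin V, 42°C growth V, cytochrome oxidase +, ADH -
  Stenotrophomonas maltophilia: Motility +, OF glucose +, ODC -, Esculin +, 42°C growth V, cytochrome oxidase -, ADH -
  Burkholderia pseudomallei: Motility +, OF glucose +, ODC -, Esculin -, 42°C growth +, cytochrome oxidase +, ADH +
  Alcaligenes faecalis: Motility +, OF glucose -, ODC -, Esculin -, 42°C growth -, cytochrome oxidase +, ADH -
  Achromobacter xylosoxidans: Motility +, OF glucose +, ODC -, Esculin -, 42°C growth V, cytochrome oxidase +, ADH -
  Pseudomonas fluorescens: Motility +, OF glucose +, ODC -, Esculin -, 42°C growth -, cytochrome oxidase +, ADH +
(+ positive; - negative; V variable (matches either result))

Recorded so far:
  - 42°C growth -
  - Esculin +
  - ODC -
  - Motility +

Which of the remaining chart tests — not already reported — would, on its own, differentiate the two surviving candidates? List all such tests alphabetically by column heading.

ODC -: all 11 remaining candidates are consistent.
Motility +: excludes Acinetobacter lwoffii, Acinetobacter baumannii, Elizabethkingia meningoseptica — 8 left.
42°C growth -: excludes Pseudomonas aeruginosa, Burkholderia pseudomallei — 6 left.
Esculin +: excludes Pseudomonas putida, Alcaligenes faecalis, Achromobacter xylosoxidans, Pseudomonas fluorescens — 2 left.
Two candidates remain: Burkholderia cepacia and Stenotrophomonas maltophilia.
  OF glucose: + vs + — same for both, does not separate.
  cytochrome oxidase: Burkholderia cepacia +, Stenotrophomonas maltophilia - — discriminates.
  ADH: - vs - — same for both, does not separate.

cytochrome oxidase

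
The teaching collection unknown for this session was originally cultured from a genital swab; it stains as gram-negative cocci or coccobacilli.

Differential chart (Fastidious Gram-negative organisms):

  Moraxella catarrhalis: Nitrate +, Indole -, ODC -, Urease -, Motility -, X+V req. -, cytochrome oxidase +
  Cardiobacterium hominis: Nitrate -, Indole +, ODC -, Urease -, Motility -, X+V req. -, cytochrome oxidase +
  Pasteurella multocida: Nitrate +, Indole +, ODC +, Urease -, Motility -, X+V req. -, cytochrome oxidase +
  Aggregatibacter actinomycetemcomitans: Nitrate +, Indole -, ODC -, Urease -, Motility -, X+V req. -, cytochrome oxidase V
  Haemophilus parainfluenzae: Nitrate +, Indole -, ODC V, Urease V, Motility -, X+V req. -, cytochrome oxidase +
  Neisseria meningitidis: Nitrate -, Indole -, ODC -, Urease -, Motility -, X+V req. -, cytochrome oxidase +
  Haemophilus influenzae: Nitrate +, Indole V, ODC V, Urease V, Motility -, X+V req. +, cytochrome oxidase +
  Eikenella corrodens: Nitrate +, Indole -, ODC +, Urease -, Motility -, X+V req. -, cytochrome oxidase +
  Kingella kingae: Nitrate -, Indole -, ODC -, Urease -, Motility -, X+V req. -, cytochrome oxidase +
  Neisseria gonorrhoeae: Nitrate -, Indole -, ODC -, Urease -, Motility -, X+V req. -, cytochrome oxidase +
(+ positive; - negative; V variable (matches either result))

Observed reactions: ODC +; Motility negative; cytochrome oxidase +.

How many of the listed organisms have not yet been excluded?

4

ODC +: excludes 6 organisms — 4 left.
Motility -: all 4 remaining candidates are consistent.
cytochrome oxidase +: all 4 remaining candidates are consistent.
Still consistent: Eikenella corrodens, Haemophilus influenzae, Haemophilus parainfluenzae, Pasteurella multocida.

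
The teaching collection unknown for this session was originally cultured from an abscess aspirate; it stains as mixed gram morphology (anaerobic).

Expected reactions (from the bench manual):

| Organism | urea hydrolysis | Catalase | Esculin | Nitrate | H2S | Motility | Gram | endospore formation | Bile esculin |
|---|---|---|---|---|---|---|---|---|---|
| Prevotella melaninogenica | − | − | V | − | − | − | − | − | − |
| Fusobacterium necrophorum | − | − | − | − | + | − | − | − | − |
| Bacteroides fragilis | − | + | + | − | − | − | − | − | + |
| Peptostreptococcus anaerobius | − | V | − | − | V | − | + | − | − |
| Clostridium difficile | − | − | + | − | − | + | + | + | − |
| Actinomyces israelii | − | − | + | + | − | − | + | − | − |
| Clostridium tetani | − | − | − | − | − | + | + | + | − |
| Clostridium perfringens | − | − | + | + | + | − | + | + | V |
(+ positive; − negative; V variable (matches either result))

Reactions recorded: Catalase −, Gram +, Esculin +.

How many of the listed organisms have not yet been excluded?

Catalase −: excludes Bacteroides fragilis — 7 left.
Esculin +: excludes Fusobacterium necrophorum, Peptostreptococcus anaerobius, Clostridium tetani — 4 left.
Gram +: excludes Prevotella melaninogenica — 3 left.
Still consistent: Actinomyces israelii, Clostridium difficile, Clostridium perfringens.

3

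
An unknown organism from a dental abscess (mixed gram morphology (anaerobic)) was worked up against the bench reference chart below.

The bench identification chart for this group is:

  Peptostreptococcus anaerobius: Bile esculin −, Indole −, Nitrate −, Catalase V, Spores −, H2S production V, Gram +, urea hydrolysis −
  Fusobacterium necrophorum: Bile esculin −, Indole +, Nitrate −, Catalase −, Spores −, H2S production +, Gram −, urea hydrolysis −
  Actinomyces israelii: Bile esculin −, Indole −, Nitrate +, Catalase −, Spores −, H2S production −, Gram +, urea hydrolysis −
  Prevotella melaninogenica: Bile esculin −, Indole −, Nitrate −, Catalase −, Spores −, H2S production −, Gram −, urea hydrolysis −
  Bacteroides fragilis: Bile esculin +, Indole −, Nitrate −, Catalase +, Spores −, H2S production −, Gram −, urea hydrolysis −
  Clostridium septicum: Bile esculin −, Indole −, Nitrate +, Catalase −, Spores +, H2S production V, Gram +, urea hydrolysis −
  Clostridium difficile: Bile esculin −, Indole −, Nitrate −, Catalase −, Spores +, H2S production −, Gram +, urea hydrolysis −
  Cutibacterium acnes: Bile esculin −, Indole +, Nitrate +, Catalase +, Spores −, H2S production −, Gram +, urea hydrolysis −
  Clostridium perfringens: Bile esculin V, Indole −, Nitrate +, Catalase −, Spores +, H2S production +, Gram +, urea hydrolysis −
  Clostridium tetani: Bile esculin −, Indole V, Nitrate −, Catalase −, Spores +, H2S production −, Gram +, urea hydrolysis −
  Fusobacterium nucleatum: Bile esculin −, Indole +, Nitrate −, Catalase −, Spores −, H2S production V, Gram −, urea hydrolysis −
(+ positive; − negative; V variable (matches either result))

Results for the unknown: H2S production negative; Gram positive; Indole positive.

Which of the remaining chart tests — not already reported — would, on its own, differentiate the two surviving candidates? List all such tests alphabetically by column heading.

Catalase, Nitrate, Spores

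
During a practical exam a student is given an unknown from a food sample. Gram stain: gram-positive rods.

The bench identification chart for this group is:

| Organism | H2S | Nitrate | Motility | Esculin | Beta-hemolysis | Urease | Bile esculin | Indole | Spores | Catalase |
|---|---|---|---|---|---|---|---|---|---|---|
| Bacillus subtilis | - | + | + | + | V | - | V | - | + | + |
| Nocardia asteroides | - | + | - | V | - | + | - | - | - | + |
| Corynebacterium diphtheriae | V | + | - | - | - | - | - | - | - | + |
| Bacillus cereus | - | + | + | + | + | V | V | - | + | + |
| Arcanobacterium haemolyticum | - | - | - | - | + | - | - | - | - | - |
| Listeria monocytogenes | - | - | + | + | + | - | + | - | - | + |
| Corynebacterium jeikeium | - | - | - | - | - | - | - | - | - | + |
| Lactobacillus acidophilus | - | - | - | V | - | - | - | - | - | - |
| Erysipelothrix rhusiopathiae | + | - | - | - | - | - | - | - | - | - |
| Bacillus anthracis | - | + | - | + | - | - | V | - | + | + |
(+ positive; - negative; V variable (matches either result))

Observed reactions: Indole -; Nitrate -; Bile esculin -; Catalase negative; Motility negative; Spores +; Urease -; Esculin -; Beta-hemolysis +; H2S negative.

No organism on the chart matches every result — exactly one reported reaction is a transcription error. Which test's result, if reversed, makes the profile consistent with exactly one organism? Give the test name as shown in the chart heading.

Spores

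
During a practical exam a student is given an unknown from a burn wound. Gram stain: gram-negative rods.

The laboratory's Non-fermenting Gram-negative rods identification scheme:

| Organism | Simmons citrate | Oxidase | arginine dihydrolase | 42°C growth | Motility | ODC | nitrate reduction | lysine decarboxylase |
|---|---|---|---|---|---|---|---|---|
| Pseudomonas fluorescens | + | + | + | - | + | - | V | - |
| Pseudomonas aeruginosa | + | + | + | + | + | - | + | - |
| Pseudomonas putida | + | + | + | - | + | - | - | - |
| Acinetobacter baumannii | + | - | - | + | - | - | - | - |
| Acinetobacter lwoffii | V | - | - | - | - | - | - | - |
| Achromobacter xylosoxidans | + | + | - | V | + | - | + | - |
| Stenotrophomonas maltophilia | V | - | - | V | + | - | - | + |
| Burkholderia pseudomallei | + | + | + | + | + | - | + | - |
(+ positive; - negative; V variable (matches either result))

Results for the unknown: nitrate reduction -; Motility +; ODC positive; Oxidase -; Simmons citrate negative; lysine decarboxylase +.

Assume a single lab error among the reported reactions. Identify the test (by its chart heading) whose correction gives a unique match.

As reported, no row in the chart matches all 6 reactions.
Reversing Motility → still no organism matches.
Reversing ODC (to -) → unique match: Stenotrophomonas maltophilia.
Reversing lysine decarboxylase → still no organism matches.
Reversing Simmons citrate → still no organism matches.
Reversing Oxidase → still no organism matches.
Reversing nitrate reduction → still no organism matches.

ODC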